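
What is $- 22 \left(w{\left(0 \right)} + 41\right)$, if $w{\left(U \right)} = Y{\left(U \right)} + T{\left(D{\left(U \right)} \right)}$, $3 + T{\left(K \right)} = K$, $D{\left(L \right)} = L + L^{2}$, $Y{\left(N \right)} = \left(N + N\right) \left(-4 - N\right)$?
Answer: $-836$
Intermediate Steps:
$Y{\left(N \right)} = 2 N \left(-4 - N\right)$
$T{\left(K \right)} = -3 + K$
$w{\left(U \right)} = -3 + U \left(1 + U\right) - 2 U \left(4 + U\right)$ ($w{\left(U \right)} = - 2 U \left(4 + U\right) + \left(-3 + U \left(1 + U\right)\right) = -3 + U \left(1 + U\right) - 2 U \left(4 + U\right)$)
$- 22 \left(w{\left(0 \right)} + 41\right) = - 22 \left(\left(-3 - 0^{2} - 0\right) + 41\right) = - 22 \left(\left(-3 - 0 + 0\right) + 41\right) = - 22 \left(\left(-3 + 0 + 0\right) + 41\right) = - 22 \left(-3 + 41\right) = - 22 \cdot 38 = \left(-1\right) 836 = -836$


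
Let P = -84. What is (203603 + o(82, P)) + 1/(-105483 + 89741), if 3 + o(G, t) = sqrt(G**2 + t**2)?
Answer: 3205071199/15742 + 2*sqrt(3445) ≈ 2.0372e+5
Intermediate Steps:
o(G, t) = -3 + sqrt(G**2 + t**2)
(203603 + o(82, P)) + 1/(-105483 + 89741) = (203603 + (-3 + sqrt(82**2 + (-84)**2))) + 1/(-105483 + 89741) = (203603 + (-3 + sqrt(6724 + 7056))) + 1/(-15742) = (203603 + (-3 + sqrt(13780))) - 1/15742 = (203603 + (-3 + 2*sqrt(3445))) - 1/15742 = (203600 + 2*sqrt(3445)) - 1/15742 = 3205071199/15742 + 2*sqrt(3445)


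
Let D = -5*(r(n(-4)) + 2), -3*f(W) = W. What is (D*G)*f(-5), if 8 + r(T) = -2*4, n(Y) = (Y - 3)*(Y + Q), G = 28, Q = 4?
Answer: 9800/3 ≈ 3266.7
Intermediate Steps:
f(W) = -W/3
n(Y) = (-3 + Y)*(4 + Y) (n(Y) = (Y - 3)*(Y + 4) = (-3 + Y)*(4 + Y))
r(T) = -16 (r(T) = -8 - 2*4 = -8 - 8 = -16)
D = 70 (D = -5*(-16 + 2) = -5*(-14) = 70)
(D*G)*f(-5) = (70*28)*(-1/3*(-5)) = 1960*(5/3) = 9800/3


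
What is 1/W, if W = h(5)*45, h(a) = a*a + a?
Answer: 1/1350 ≈ 0.00074074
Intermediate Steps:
h(a) = a + a² (h(a) = a² + a = a + a²)
W = 1350 (W = (5*(1 + 5))*45 = (5*6)*45 = 30*45 = 1350)
1/W = 1/1350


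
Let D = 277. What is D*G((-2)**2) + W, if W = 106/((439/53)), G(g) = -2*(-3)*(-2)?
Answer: -1453618/439 ≈ -3311.2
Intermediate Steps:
G(g) = -12 (G(g) = 6*(-2) = -12)
W = 5618/439 (W = 106/((439*(1/53))) = 106/(439/53) = 106*(53/439) = 5618/439 ≈ 12.797)
D*G((-2)**2) + W = 277*(-12) + 5618/439 = -3324 + 5618/439 = -1453618/439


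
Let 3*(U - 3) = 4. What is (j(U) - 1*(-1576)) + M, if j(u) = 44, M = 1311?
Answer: 2931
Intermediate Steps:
U = 13/3 (U = 3 + (⅓)*4 = 3 + 4/3 = 13/3 ≈ 4.3333)
(j(U) - 1*(-1576)) + M = (44 - 1*(-1576)) + 1311 = (44 + 1576) + 1311 = 1620 + 1311 = 2931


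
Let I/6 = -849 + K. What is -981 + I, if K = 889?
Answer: -741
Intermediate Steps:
I = 240 (I = 6*(-849 + 889) = 6*40 = 240)
-981 + I = -981 + 240 = -741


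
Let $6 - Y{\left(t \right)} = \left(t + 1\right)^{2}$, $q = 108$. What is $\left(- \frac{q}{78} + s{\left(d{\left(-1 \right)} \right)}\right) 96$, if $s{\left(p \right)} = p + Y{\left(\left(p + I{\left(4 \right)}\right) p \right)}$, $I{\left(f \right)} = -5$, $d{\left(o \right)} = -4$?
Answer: $- \frac{1707744}{13} \approx -1.3137 \cdot 10^{5}$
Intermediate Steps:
$Y{\left(t \right)} = 6 - \left(1 + t\right)^{2}$ ($Y{\left(t \right)} = 6 - \left(t + 1\right)^{2} = 6 - \left(1 + t\right)^{2}$)
$s{\left(p \right)} = 6 + p - \left(1 + p \left(-5 + p\right)\right)^{2}$ ($s{\left(p \right)} = p - \left(-6 + \left(1 + \left(p - 5\right) p\right)^{2}\right) = p - \left(-6 + \left(1 + \left(-5 + p\right) p\right)^{2}\right) = p - \left(-6 + \left(1 + p \left(-5 + p\right)\right)^{2}\right) = 6 + p - \left(1 + p \left(-5 + p\right)\right)^{2}$)
$\left(- \frac{q}{78} + s{\left(d{\left(-1 \right)} \right)}\right) 96 = \left(- \frac{108}{78} - \left(-2 + \left(1 - 4 \left(-5 - 4\right)\right)^{2}\right)\right) 96 = \left(- \frac{108}{78} - \left(-2 + \left(1 - -36\right)^{2}\right)\right) 96 = \left(\left(-1\right) \frac{18}{13} - \left(-2 + \left(1 + 36\right)^{2}\right)\right) 96 = \left(- \frac{18}{13} - 1367\right) 96 = \left(- \frac{17789}{13}\right) 96 = - \frac{1707744}{13}$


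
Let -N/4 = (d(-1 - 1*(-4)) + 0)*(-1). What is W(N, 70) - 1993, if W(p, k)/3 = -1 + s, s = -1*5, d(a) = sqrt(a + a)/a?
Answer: -2011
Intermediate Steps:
d(a) = sqrt(2)/sqrt(a) (d(a) = sqrt(2*a)/a = (sqrt(2)*sqrt(a))/a = sqrt(2)/sqrt(a))
s = -5
N = 4*sqrt(6)/3 (N = -4*(sqrt(2)/sqrt(-1 - 1*(-4)) + 0)*(-1) = -4*(sqrt(2)/sqrt(-1 + 4) + 0)*(-1) = -4*(sqrt(2)/sqrt(3) + 0)*(-1) = -4*(sqrt(2)*(sqrt(3)/3) + 0)*(-1) = -4*(sqrt(6)/3 + 0)*(-1) = -4*sqrt(6)/3*(-1) = -(-4)*sqrt(6)/3 = 4*sqrt(6)/3 ≈ 3.2660)
W(p, k) = -18 (W(p, k) = 3*(-1 - 5) = 3*(-6) = -18)
W(N, 70) - 1993 = -18 - 1993 = -2011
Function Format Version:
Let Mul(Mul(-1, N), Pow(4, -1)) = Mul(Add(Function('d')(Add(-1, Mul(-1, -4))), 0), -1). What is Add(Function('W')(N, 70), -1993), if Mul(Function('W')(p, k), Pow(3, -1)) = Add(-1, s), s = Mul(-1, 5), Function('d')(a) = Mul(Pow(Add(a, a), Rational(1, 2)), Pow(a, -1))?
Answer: -2011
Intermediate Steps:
Function('d')(a) = Mul(Pow(2, Rational(1, 2)), Pow(a, Rational(-1, 2))) (Function('d')(a) = Mul(Pow(Mul(2, a), Rational(1, 2)), Pow(a, -1)) = Mul(Mul(Pow(2, Rational(1, 2)), Pow(a, Rational(1, 2))), Pow(a, -1)) = Mul(Pow(2, Rational(1, 2)), Pow(a, Rational(-1, 2))))
s = -5
N = Mul(Rational(4, 3), Pow(6, Rational(1, 2))) (N = Mul(-4, Mul(Add(Mul(Pow(2, Rational(1, 2)), Pow(Add(-1, Mul(-1, -4)), Rational(-1, 2))), 0), -1)) = Mul(-4, Mul(Add(Mul(Pow(2, Rational(1, 2)), Pow(Add(-1, 4), Rational(-1, 2))), 0), -1)) = Mul(-4, Mul(Add(Mul(Pow(2, Rational(1, 2)), Pow(3, Rational(-1, 2))), 0), -1)) = Mul(-4, Mul(Add(Mul(Pow(2, Rational(1, 2)), Mul(Rational(1, 3), Pow(3, Rational(1, 2)))), 0), -1)) = Mul(-4, Mul(Add(Mul(Rational(1, 3), Pow(6, Rational(1, 2))), 0), -1)) = Mul(-4, Mul(Mul(Rational(1, 3), Pow(6, Rational(1, 2))), -1)) = Mul(-4, Mul(Rational(-1, 3), Pow(6, Rational(1, 2)))) = Mul(Rational(4, 3), Pow(6, Rational(1, 2))) ≈ 3.2660)
Function('W')(p, k) = -18 (Function('W')(p, k) = Mul(3, Add(-1, -5)) = Mul(3, -6) = -18)
Add(Function('W')(N, 70), -1993) = Add(-18, -1993) = -2011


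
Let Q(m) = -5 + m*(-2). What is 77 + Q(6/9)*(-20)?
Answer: 611/3 ≈ 203.67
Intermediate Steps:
Q(m) = -5 - 2*m
77 + Q(6/9)*(-20) = 77 + (-5 - 12/9)*(-20) = 77 + (-5 - 2*2/3)*(-20) = 77 + (-5 - 4/3)*(-20) = 77 - 19/3*(-20) = 77 + 380/3 = 611/3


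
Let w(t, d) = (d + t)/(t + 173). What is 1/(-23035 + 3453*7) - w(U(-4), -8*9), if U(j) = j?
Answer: 86505/191984 ≈ 0.45058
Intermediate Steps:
w(t, d) = (d + t)/(173 + t)
1/(-23035 + 3453*7) - w(U(-4), -8*9) = 1/(-23035 + 3453*7) - (-8*9 - 4)/(173 - 4) = 1/(-23035 + 24171) - (-72 - 4)/169 = 1/1136 - (-76)/169 = 1/1136 - 1*(-76/169) = 1/1136 + 76/169 = 86505/191984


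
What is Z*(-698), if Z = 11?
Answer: -7678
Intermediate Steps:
Z*(-698) = 11*(-698) = -7678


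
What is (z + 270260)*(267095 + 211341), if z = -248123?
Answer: 10591137732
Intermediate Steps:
(z + 270260)*(267095 + 211341) = (-248123 + 270260)*(267095 + 211341) = 22137*478436 = 10591137732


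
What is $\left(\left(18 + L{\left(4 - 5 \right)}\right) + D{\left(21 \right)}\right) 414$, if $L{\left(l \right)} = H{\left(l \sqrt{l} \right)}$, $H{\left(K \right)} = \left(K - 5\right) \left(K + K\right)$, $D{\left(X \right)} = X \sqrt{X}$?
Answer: $6624 + 4140 i + 8694 \sqrt{21} \approx 46465.0 + 4140.0 i$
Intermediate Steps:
$D{\left(X \right)} = X^{\frac{3}{2}}$
$H{\left(K \right)} = 2 K \left(-5 + K\right)$ ($H{\left(K \right)} = \left(-5 + K\right) 2 K = 2 K \left(-5 + K\right)$)
$L{\left(l \right)} = 2 l^{\frac{3}{2}} \left(-5 + l^{\frac{3}{2}}\right)$ ($L{\left(l \right)} = 2 l \sqrt{l} \left(-5 + l \sqrt{l}\right) = 2 l^{\frac{3}{2}} \left(-5 + l^{\frac{3}{2}}\right)$)
$\left(\left(18 + L{\left(4 - 5 \right)}\right) + D{\left(21 \right)}\right) 414 = \left(\left(18 + \left(- 10 \left(4 - 5\right)^{\frac{3}{2}} + 2 \left(4 - 5\right)^{3}\right)\right) + 21^{\frac{3}{2}}\right) 414 = \left(\left(18 + \left(- 10 \left(4 - 5\right)^{\frac{3}{2}} + 2 \left(4 - 5\right)^{3}\right)\right) + 21 \sqrt{21}\right) 414 = \left(\left(18 + \left(- 10 \left(-1\right)^{\frac{3}{2}} + 2 \left(-1\right)^{3}\right)\right) + 21 \sqrt{21}\right) 414 = \left(\left(18 + \left(- 10 \left(- i\right) + 2 \left(-1\right)\right)\right) + 21 \sqrt{21}\right) 414 = \left(\left(18 - \left(2 - 10 i\right)\right) + 21 \sqrt{21}\right) 414 = \left(\left(16 + 10 i\right) + 21 \sqrt{21}\right) 414 = \left(16 + 10 i + 21 \sqrt{21}\right) 414 = 6624 + 4140 i + 8694 \sqrt{21}$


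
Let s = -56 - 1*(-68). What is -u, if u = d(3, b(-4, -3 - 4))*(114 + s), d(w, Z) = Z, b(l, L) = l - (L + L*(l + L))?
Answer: 9324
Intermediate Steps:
b(l, L) = l - L - L*(L + l) (b(l, L) = l - (L + L*(L + l)) = l + (-L - L*(L + l)) = l - L - L*(L + l))
s = 12 (s = -56 + 68 = 12)
u = -9324 (u = (-4 - (-3 - 4) - (-3 - 4)² - 1*(-3 - 4)*(-4))*(114 + 12) = (-4 - 1*(-7) - 1*(-7)² - 1*(-7)*(-4))*126 = (-4 + 7 - 1*49 - 28)*126 = (-4 + 7 - 49 - 28)*126 = -74*126 = -9324)
-u = -1*(-9324) = 9324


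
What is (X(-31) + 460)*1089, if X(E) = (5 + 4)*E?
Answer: 197109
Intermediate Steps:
X(E) = 9*E
(X(-31) + 460)*1089 = (9*(-31) + 460)*1089 = (-279 + 460)*1089 = 181*1089 = 197109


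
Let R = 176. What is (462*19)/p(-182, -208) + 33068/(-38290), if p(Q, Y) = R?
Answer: 1072369/21880 ≈ 49.011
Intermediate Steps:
p(Q, Y) = 176
(462*19)/p(-182, -208) + 33068/(-38290) = (462*19)/176 + 33068/(-38290) = 8778*(1/176) + 33068*(-1/38290) = 399/8 - 2362/2735 = 1072369/21880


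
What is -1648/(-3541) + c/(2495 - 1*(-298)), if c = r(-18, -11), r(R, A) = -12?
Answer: 1520124/3296671 ≈ 0.46111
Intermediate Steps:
c = -12
-1648/(-3541) + c/(2495 - 1*(-298)) = -1648/(-3541) - 12/(2495 - 1*(-298)) = -1648*(-1/3541) - 12/(2495 + 298) = 1648/3541 - 12/2793 = 1648/3541 - 12*1/2793 = 1648/3541 - 4/931 = 1520124/3296671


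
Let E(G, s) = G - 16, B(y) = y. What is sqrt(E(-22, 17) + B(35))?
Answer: I*sqrt(3) ≈ 1.732*I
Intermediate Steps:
E(G, s) = -16 + G
sqrt(E(-22, 17) + B(35)) = sqrt((-16 - 22) + 35) = sqrt(-38 + 35) = sqrt(-3) = I*sqrt(3)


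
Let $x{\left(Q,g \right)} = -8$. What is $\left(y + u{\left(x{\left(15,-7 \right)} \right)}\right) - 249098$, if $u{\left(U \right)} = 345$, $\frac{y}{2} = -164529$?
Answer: $-577811$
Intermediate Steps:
$y = -329058$ ($y = 2 \left(-164529\right) = -329058$)
$\left(y + u{\left(x{\left(15,-7 \right)} \right)}\right) - 249098 = \left(-329058 + 345\right) - 249098 = -328713 - 249098 = -577811$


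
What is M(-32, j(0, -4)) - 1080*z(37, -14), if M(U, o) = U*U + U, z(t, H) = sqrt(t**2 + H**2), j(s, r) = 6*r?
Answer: 992 - 1080*sqrt(1565) ≈ -41733.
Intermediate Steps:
z(t, H) = sqrt(H**2 + t**2)
M(U, o) = U + U**2 (M(U, o) = U**2 + U = U + U**2)
M(-32, j(0, -4)) - 1080*z(37, -14) = -32*(1 - 32) - 1080*sqrt((-14)**2 + 37**2) = -32*(-31) - 1080*sqrt(196 + 1369) = 992 - 1080*sqrt(1565)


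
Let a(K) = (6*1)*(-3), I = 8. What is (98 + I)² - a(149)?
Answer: 11254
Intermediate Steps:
a(K) = -18 (a(K) = 6*(-3) = -18)
(98 + I)² - a(149) = (98 + 8)² - 1*(-18) = 106² + 18 = 11236 + 18 = 11254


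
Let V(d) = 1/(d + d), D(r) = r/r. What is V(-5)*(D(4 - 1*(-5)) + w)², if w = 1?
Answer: -⅖ ≈ -0.40000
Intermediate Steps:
D(r) = 1
V(d) = 1/(2*d)
V(-5)*(D(4 - 1*(-5)) + w)² = ((½)/(-5))*(1 + 1)² = ((½)*(-⅕))*2² = -⅒*4 = -⅖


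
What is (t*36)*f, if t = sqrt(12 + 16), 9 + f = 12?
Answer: 216*sqrt(7) ≈ 571.48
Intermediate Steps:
f = 3 (f = -9 + 12 = 3)
t = 2*sqrt(7) (t = sqrt(28) = 2*sqrt(7) ≈ 5.2915)
(t*36)*f = ((2*sqrt(7))*36)*3 = (72*sqrt(7))*3 = 216*sqrt(7)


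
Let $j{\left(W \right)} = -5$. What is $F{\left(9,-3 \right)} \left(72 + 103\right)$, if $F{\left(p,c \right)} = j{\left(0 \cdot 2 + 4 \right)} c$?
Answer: $2625$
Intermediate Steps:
$F{\left(p,c \right)} = - 5 c$
$F{\left(9,-3 \right)} \left(72 + 103\right) = \left(-5\right) \left(-3\right) \left(72 + 103\right) = 15 \cdot 175 = 2625$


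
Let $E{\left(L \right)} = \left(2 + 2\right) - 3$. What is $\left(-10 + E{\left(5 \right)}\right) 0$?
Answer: $0$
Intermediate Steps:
$E{\left(L \right)} = 1$ ($E{\left(L \right)} = 4 - 3 = 1$)
$\left(-10 + E{\left(5 \right)}\right) 0 = \left(-10 + 1\right) 0 = \left(-9\right) 0 = 0$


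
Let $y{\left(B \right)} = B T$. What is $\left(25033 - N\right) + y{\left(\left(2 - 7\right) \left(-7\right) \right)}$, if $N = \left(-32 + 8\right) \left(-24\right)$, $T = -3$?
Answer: $24352$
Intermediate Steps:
$N = 576$ ($N = \left(-24\right) \left(-24\right) = 576$)
$y{\left(B \right)} = - 3 B$ ($y{\left(B \right)} = B \left(-3\right) = - 3 B$)
$\left(25033 - N\right) + y{\left(\left(2 - 7\right) \left(-7\right) \right)} = \left(25033 - 576\right) - 3 \left(2 - 7\right) \left(-7\right) = \left(25033 - 576\right) - 3 \left(\left(-5\right) \left(-7\right)\right) = 24457 - 105 = 24352$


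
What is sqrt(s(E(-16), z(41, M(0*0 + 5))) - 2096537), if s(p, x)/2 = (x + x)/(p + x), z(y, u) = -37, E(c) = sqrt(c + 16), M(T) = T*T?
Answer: I*sqrt(2096533) ≈ 1447.9*I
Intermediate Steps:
M(T) = T**2
E(c) = sqrt(16 + c)
s(p, x) = 4*x/(p + x) (s(p, x) = 2*((x + x)/(p + x)) = 2*((2*x)/(p + x)) = 2*(2*x/(p + x)) = 4*x/(p + x))
sqrt(s(E(-16), z(41, M(0*0 + 5))) - 2096537) = sqrt(4*(-37)/(sqrt(16 - 16) - 37) - 2096537) = sqrt(4*(-37)/(sqrt(0) - 37) - 2096537) = sqrt(4*(-37)/(0 - 37) - 2096537) = sqrt(4*(-37)/(-37) - 2096537) = sqrt(4*(-37)*(-1/37) - 2096537) = sqrt(4 - 2096537) = sqrt(-2096533) = I*sqrt(2096533)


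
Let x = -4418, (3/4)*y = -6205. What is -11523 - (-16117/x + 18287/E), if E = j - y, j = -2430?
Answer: -223238227582/19361885 ≈ -11530.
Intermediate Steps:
y = -24820/3 (y = (4/3)*(-6205) = -24820/3 ≈ -8273.3)
E = 17530/3 (E = -2430 - 1*(-24820/3) = -2430 + 24820/3 = 17530/3 ≈ 5843.3)
-11523 - (-16117/x + 18287/E) = -11523 - (-16117/(-4418) + 18287/(17530/3)) = -11523 - (-16117*(-1/4418) + 18287*(3/17530)) = -11523 - (16117/4418 + 54861/17530) = -11523 - 1*131226727/19361885 = -11523 - 131226727/19361885 = -223238227582/19361885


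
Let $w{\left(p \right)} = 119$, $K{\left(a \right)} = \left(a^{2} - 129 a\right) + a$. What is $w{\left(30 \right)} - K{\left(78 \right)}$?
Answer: $4019$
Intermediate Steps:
$K{\left(a \right)} = a^{2} - 128 a$
$w{\left(30 \right)} - K{\left(78 \right)} = 119 - 78 \left(-128 + 78\right) = 119 - 78 \left(-50\right) = 119 - -3900 = 119 + 3900 = 4019$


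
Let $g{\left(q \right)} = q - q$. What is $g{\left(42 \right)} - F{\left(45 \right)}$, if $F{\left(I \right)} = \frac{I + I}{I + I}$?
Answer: $-1$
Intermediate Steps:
$g{\left(q \right)} = 0$
$F{\left(I \right)} = 1$ ($F{\left(I \right)} = \frac{2 I}{2 I} = 2 I \frac{1}{2 I} = 1$)
$g{\left(42 \right)} - F{\left(45 \right)} = 0 - 1 = -1$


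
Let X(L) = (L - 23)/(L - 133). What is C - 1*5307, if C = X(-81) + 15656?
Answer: 1107395/107 ≈ 10349.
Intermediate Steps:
X(L) = (-23 + L)/(-133 + L)
C = 1675244/107 (C = (-23 - 81)/(-133 - 81) + 15656 = -104/(-214) + 15656 = -1/214*(-104) + 15656 = 52/107 + 15656 = 1675244/107 ≈ 15656.)
C - 1*5307 = 1675244/107 - 1*5307 = 1675244/107 - 5307 = 1107395/107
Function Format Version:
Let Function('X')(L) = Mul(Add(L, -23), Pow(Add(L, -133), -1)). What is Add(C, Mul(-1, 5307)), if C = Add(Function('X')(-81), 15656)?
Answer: Rational(1107395, 107) ≈ 10349.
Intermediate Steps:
Function('X')(L) = Mul(Pow(Add(-133, L), -1), Add(-23, L)) (Function('X')(L) = Mul(Add(-23, L), Pow(Add(-133, L), -1)) = Mul(Pow(Add(-133, L), -1), Add(-23, L)))
C = Rational(1675244, 107) (C = Add(Mul(Pow(Add(-133, -81), -1), Add(-23, -81)), 15656) = Add(Mul(Pow(-214, -1), -104), 15656) = Add(Mul(Rational(-1, 214), -104), 15656) = Add(Rational(52, 107), 15656) = Rational(1675244, 107) ≈ 15656.)
Add(C, Mul(-1, 5307)) = Add(Rational(1675244, 107), Mul(-1, 5307)) = Add(Rational(1675244, 107), -5307) = Rational(1107395, 107)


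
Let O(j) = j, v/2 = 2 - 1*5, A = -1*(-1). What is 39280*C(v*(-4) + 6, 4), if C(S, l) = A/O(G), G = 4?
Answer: 9820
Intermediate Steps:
A = 1
v = -6 (v = 2*(2 - 1*5) = 2*(2 - 5) = 2*(-3) = -6)
C(S, l) = ¼ (C(S, l) = 1/4 = 1*(¼) = ¼)
39280*C(v*(-4) + 6, 4) = 39280*(¼) = 9820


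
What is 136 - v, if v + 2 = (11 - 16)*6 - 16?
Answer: 184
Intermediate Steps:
v = -48 (v = -2 + ((11 - 16)*6 - 16) = -2 + (-5*6 - 16) = -2 + (-30 - 16) = -2 - 46 = -48)
136 - v = 136 - 1*(-48) = 136 + 48 = 184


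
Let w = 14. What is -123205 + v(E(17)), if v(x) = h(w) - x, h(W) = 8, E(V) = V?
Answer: -123214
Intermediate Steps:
v(x) = 8 - x
-123205 + v(E(17)) = -123205 + (8 - 1*17) = -123205 + (8 - 17) = -123205 - 9 = -123214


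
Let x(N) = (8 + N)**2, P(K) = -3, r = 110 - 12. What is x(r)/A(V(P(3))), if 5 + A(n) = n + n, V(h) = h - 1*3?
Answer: -11236/17 ≈ -660.94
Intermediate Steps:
r = 98
V(h) = -3 + h (V(h) = h - 3 = -3 + h)
A(n) = -5 + 2*n (A(n) = -5 + (n + n) = -5 + 2*n)
x(r)/A(V(P(3))) = (8 + 98)**2/(-5 + 2*(-3 - 3)) = 106**2/(-5 + 2*(-6)) = 11236/(-5 - 12) = 11236/(-17) = 11236*(-1/17) = -11236/17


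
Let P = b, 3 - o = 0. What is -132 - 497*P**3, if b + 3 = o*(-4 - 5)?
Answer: 13418868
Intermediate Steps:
o = 3 (o = 3 - 1*0 = 3 + 0 = 3)
b = -30 (b = -3 + 3*(-4 - 5) = -3 + 3*(-9) = -3 - 27 = -30)
P = -30
-132 - 497*P**3 = -132 - 497*(-30)**3 = -132 - 497*(-27000) = -132 + 13419000 = 13418868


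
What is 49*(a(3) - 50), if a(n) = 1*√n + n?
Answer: -2303 + 49*√3 ≈ -2218.1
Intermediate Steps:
a(n) = n + √n (a(n) = √n + n = n + √n)
49*(a(3) - 50) = 49*((3 + √3) - 50) = 49*(-47 + √3) = -2303 + 49*√3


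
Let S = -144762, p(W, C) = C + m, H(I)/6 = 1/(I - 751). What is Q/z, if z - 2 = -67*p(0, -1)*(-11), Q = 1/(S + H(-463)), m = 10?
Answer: -607/583021012995 ≈ -1.0411e-9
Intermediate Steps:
H(I) = 6/(-751 + I) (H(I) = 6/(I - 751) = 6/(-751 + I))
p(W, C) = 10 + C (p(W, C) = C + 10 = 10 + C)
Q = -607/87870537 (Q = 1/(-144762 + 6/(-751 - 463)) = 1/(-144762 + 6/(-1214)) = 1/(-144762 + 6*(-1/1214)) = 1/(-144762 - 3/607) = 1/(-87870537/607) = -607/87870537 ≈ -6.9079e-6)
z = 6635 (z = 2 - 67*(10 - 1)*(-11) = 2 - 67*9*(-11) = 2 - 603*(-11) = 2 + 6633 = 6635)
Q/z = -607/87870537/6635 = -607/87870537*1/6635 = -607/583021012995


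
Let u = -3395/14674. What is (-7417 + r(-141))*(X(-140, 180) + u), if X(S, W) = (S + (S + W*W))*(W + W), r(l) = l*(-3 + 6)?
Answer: -665139302147600/7337 ≈ -9.0655e+10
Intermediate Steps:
r(l) = 3*l (r(l) = l*3 = 3*l)
X(S, W) = 2*W*(W² + 2*S) (X(S, W) = (S + (S + W²))*(2*W) = (W² + 2*S)*(2*W) = 2*W*(W² + 2*S))
u = -3395/14674 (u = -3395*1/14674 = -3395/14674 ≈ -0.23136)
(-7417 + r(-141))*(X(-140, 180) + u) = (-7417 + 3*(-141))*(2*180*(180² + 2*(-140)) - 3395/14674) = (-7417 - 423)*(2*180*(32400 - 280) - 3395/14674) = -7840*(2*180*32120 - 3395/14674) = -7840*(11563200 - 3395/14674) = -7840*169678393405/14674 = -665139302147600/7337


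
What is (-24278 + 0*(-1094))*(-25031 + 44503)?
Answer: -472741216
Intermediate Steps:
(-24278 + 0*(-1094))*(-25031 + 44503) = (-24278 + 0)*19472 = -24278*19472 = -472741216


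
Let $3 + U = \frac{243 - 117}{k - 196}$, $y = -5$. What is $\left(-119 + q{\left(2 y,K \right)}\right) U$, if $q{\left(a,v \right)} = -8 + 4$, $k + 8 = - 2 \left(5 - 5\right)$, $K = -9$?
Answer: $\frac{15129}{34} \approx 444.97$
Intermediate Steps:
$k = -8$ ($k = -8 - 2 \left(5 - 5\right) = -8 - 0 = -8 + 0 = -8$)
$U = - \frac{123}{34}$ ($U = -3 + \frac{243 - 117}{-8 - 196} = -3 + \frac{126}{-204} = -3 + 126 \left(- \frac{1}{204}\right) = -3 - \frac{21}{34} = - \frac{123}{34} \approx -3.6176$)
$q{\left(a,v \right)} = -4$
$\left(-119 + q{\left(2 y,K \right)}\right) U = \left(-119 - 4\right) \left(- \frac{123}{34}\right) = \left(-123\right) \left(- \frac{123}{34}\right) = \frac{15129}{34}$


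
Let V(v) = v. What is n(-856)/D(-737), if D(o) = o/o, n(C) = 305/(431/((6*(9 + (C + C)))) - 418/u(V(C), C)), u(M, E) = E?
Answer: 666928860/975547 ≈ 683.65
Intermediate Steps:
n(C) = 305/(-418/C + 431/(54 + 12*C)) (n(C) = 305/(431/((6*(9 + (C + C)))) - 418/C) = 305/(431/((6*(9 + 2*C))) - 418/C) = 305/(431/(54 + 12*C) - 418/C) = 305/(-418/C + 431/(54 + 12*C)))
D(o) = 1
n(-856)/D(-737) = -1830*(-856)*(9 + 2*(-856))/(22572 + 4585*(-856))/1 = -1830*(-856)*(9 - 1712)/(22572 - 3924760)*1 = -1830*(-856)*(-1703)/(-3902188)*1 = -1830*(-856)*(-1/3902188)*(-1703)*1 = (666928860/975547)*1 = 666928860/975547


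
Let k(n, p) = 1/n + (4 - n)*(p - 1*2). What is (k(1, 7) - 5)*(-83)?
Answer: -913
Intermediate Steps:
k(n, p) = 1/n + (-2 + p)*(4 - n) (k(n, p) = 1/n + (4 - n)*(p - 2) = 1/n + (4 - n)*(-2 + p) = 1/n + (-2 + p)*(4 - n))
(k(1, 7) - 5)*(-83) = ((-8 + 1/1 + 2*1 + 4*7 - 1*1*7) - 5)*(-83) = ((-8 + 1 + 2 + 28 - 7) - 5)*(-83) = (16 - 5)*(-83) = 11*(-83) = -913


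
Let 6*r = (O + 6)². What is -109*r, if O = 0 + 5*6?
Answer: -23544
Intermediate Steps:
O = 30 (O = 0 + 30 = 30)
r = 216 (r = (30 + 6)²/6 = (⅙)*36² = (⅙)*1296 = 216)
-109*r = -109*216 = -23544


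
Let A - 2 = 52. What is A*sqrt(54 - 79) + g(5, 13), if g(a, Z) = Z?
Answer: 13 + 270*I ≈ 13.0 + 270.0*I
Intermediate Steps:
A = 54 (A = 2 + 52 = 54)
A*sqrt(54 - 79) + g(5, 13) = 54*sqrt(54 - 79) + 13 = 54*sqrt(-25) + 13 = 54*(5*I) + 13 = 270*I + 13 = 13 + 270*I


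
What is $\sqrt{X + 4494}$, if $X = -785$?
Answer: $\sqrt{3709} \approx 60.902$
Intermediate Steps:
$\sqrt{X + 4494} = \sqrt{-785 + 4494} = \sqrt{3709}$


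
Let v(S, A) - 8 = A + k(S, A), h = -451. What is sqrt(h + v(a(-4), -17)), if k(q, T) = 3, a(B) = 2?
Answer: I*sqrt(457) ≈ 21.378*I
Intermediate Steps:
v(S, A) = 11 + A (v(S, A) = 8 + (A + 3) = 8 + (3 + A) = 11 + A)
sqrt(h + v(a(-4), -17)) = sqrt(-451 + (11 - 17)) = sqrt(-451 - 6) = sqrt(-457) = I*sqrt(457)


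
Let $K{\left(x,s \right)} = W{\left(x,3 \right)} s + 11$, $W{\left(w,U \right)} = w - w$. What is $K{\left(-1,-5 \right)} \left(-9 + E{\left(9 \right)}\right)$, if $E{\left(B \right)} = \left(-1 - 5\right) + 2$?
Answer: $-143$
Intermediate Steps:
$W{\left(w,U \right)} = 0$
$E{\left(B \right)} = -4$ ($E{\left(B \right)} = -6 + 2 = -4$)
$K{\left(x,s \right)} = 11$ ($K{\left(x,s \right)} = 0 s + 11 = 0 + 11 = 11$)
$K{\left(-1,-5 \right)} \left(-9 + E{\left(9 \right)}\right) = 11 \left(-9 - 4\right) = 11 \left(-13\right) = -143$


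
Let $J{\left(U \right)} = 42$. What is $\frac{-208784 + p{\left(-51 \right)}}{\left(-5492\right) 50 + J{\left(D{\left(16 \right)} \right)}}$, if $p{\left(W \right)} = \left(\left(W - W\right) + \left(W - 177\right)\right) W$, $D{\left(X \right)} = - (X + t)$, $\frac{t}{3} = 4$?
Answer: $\frac{98578}{137279} \approx 0.71809$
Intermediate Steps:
$t = 12$ ($t = 3 \cdot 4 = 12$)
$D{\left(X \right)} = -12 - X$ ($D{\left(X \right)} = - (X + 12) = - (12 + X) = -12 - X$)
$p{\left(W \right)} = W \left(-177 + W\right)$ ($p{\left(W \right)} = \left(0 + \left(-177 + W\right)\right) W = \left(-177 + W\right) W = W \left(-177 + W\right)$)
$\frac{-208784 + p{\left(-51 \right)}}{\left(-5492\right) 50 + J{\left(D{\left(16 \right)} \right)}} = \frac{-208784 - 51 \left(-177 - 51\right)}{\left(-5492\right) 50 + 42} = \frac{-208784 - -11628}{-274600 + 42} = \frac{-208784 + 11628}{-274558} = \left(-197156\right) \left(- \frac{1}{274558}\right) = \frac{98578}{137279}$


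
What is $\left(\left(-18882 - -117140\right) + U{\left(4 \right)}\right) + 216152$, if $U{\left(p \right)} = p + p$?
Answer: $314418$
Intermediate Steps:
$U{\left(p \right)} = 2 p$
$\left(\left(-18882 - -117140\right) + U{\left(4 \right)}\right) + 216152 = \left(\left(-18882 - -117140\right) + 2 \cdot 4\right) + 216152 = \left(\left(-18882 + 117140\right) + 8\right) + 216152 = \left(98258 + 8\right) + 216152 = 98266 + 216152 = 314418$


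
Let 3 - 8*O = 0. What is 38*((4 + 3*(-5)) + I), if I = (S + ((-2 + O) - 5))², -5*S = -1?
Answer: 920531/800 ≈ 1150.7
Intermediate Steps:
O = 3/8 (O = 3/8 - ⅛*0 = 3/8 + 0 = 3/8 ≈ 0.37500)
S = ⅕ (S = -⅕*(-1) = ⅕ ≈ 0.20000)
I = 66049/1600 (I = (⅕ + ((-2 + 3/8) - 5))² = (⅕ + (-13/8 - 5))² = (⅕ - 53/8)² = (-257/40)² = 66049/1600 ≈ 41.281)
38*((4 + 3*(-5)) + I) = 38*((4 + 3*(-5)) + 66049/1600) = 38*((4 - 15) + 66049/1600) = 38*(-11 + 66049/1600) = 38*(48449/1600) = 920531/800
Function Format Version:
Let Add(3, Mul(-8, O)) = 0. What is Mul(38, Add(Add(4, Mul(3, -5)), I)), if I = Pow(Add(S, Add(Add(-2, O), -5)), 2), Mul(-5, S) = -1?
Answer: Rational(920531, 800) ≈ 1150.7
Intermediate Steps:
O = Rational(3, 8) (O = Add(Rational(3, 8), Mul(Rational(-1, 8), 0)) = Add(Rational(3, 8), 0) = Rational(3, 8) ≈ 0.37500)
S = Rational(1, 5) (S = Mul(Rational(-1, 5), -1) = Rational(1, 5) ≈ 0.20000)
I = Rational(66049, 1600) (I = Pow(Add(Rational(1, 5), Add(Add(-2, Rational(3, 8)), -5)), 2) = Pow(Add(Rational(1, 5), Add(Rational(-13, 8), -5)), 2) = Pow(Add(Rational(1, 5), Rational(-53, 8)), 2) = Pow(Rational(-257, 40), 2) = Rational(66049, 1600) ≈ 41.281)
Mul(38, Add(Add(4, Mul(3, -5)), I)) = Mul(38, Add(Add(4, Mul(3, -5)), Rational(66049, 1600))) = Mul(38, Add(Add(4, -15), Rational(66049, 1600))) = Mul(38, Add(-11, Rational(66049, 1600))) = Mul(38, Rational(48449, 1600)) = Rational(920531, 800)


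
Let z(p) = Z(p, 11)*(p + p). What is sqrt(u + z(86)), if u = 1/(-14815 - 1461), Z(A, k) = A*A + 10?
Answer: sqrt(84362127908539)/8138 ≈ 1128.6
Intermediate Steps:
Z(A, k) = 10 + A**2 (Z(A, k) = A**2 + 10 = 10 + A**2)
u = -1/16276 (u = 1/(-16276) = -1/16276 ≈ -6.1440e-5)
z(p) = 2*p*(10 + p**2) (z(p) = (10 + p**2)*(p + p) = (10 + p**2)*(2*p) = 2*p*(10 + p**2))
sqrt(u + z(86)) = sqrt(-1/16276 + 2*86*(10 + 86**2)) = sqrt(-1/16276 + 2*86*(10 + 7396)) = sqrt(-1/16276 + 2*86*7406) = sqrt(-1/16276 + 1273832) = sqrt(20732889631/16276) = sqrt(84362127908539)/8138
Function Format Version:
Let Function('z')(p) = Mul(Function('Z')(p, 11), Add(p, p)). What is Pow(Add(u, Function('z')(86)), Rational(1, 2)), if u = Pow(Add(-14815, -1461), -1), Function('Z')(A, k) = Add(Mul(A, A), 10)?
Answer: Mul(Rational(1, 8138), Pow(84362127908539, Rational(1, 2))) ≈ 1128.6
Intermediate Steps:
Function('Z')(A, k) = Add(10, Pow(A, 2)) (Function('Z')(A, k) = Add(Pow(A, 2), 10) = Add(10, Pow(A, 2)))
u = Rational(-1, 16276) (u = Pow(-16276, -1) = Rational(-1, 16276) ≈ -6.1440e-5)
Function('z')(p) = Mul(2, p, Add(10, Pow(p, 2))) (Function('z')(p) = Mul(Add(10, Pow(p, 2)), Add(p, p)) = Mul(Add(10, Pow(p, 2)), Mul(2, p)) = Mul(2, p, Add(10, Pow(p, 2))))
Pow(Add(u, Function('z')(86)), Rational(1, 2)) = Pow(Add(Rational(-1, 16276), Mul(2, 86, Add(10, Pow(86, 2)))), Rational(1, 2)) = Pow(Add(Rational(-1, 16276), Mul(2, 86, Add(10, 7396))), Rational(1, 2)) = Pow(Add(Rational(-1, 16276), Mul(2, 86, 7406)), Rational(1, 2)) = Pow(Add(Rational(-1, 16276), 1273832), Rational(1, 2)) = Pow(Rational(20732889631, 16276), Rational(1, 2)) = Mul(Rational(1, 8138), Pow(84362127908539, Rational(1, 2)))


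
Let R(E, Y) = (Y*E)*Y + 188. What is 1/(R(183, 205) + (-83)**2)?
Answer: 1/7697652 ≈ 1.2991e-7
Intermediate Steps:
R(E, Y) = 188 + E*Y**2 (R(E, Y) = (E*Y)*Y + 188 = E*Y**2 + 188 = 188 + E*Y**2)
1/(R(183, 205) + (-83)**2) = 1/((188 + 183*205**2) + (-83)**2) = 1/((188 + 183*42025) + 6889) = 1/((188 + 7690575) + 6889) = 1/(7690763 + 6889) = 1/7697652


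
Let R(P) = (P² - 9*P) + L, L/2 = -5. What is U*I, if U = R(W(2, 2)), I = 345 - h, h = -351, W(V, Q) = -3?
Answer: 18096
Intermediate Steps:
L = -10 (L = 2*(-5) = -10)
R(P) = -10 + P² - 9*P (R(P) = (P² - 9*P) - 10 = -10 + P² - 9*P)
I = 696 (I = 345 - 1*(-351) = 345 + 351 = 696)
U = 26 (U = -10 + (-3)² - 9*(-3) = -10 + 9 + 27 = 26)
U*I = 26*696 = 18096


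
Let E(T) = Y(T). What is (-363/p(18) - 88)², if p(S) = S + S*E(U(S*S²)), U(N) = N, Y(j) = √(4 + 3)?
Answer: 1173337/162 + 368687*√7/648 ≈ 8748.2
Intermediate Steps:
Y(j) = √7
E(T) = √7
p(S) = S + S*√7
(-363/p(18) - 88)² = (-363*1/(18*(1 + √7)) - 88)² = (-363/(18 + 18*√7) - 88)² = (-88 - 363/(18 + 18*√7))²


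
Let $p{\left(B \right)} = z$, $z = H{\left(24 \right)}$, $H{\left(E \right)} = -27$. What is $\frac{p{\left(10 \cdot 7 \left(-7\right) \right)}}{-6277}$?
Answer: $\frac{27}{6277} \approx 0.0043014$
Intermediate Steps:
$z = -27$
$p{\left(B \right)} = -27$
$\frac{p{\left(10 \cdot 7 \left(-7\right) \right)}}{-6277} = - \frac{27}{-6277} = \left(-27\right) \left(- \frac{1}{6277}\right) = \frac{27}{6277}$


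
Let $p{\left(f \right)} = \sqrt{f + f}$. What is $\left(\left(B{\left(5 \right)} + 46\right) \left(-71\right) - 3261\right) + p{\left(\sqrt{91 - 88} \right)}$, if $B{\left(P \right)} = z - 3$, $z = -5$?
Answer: $-5959 + \sqrt{2} \sqrt[4]{3} \approx -5957.1$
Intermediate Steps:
$B{\left(P \right)} = -8$ ($B{\left(P \right)} = -5 - 3 = -8$)
$p{\left(f \right)} = \sqrt{2} \sqrt{f}$ ($p{\left(f \right)} = \sqrt{2 f} = \sqrt{2} \sqrt{f}$)
$\left(\left(B{\left(5 \right)} + 46\right) \left(-71\right) - 3261\right) + p{\left(\sqrt{91 - 88} \right)} = \left(\left(-8 + 46\right) \left(-71\right) - 3261\right) + \sqrt{2} \sqrt{\sqrt{91 - 88}} = \left(38 \left(-71\right) - 3261\right) + \sqrt{2} \sqrt{\sqrt{3}} = \left(-2698 - 3261\right) + \sqrt{2} \sqrt[4]{3} = -5959 + \sqrt{2} \sqrt[4]{3}$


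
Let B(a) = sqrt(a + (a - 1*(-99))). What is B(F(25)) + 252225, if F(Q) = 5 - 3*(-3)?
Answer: 252225 + sqrt(127) ≈ 2.5224e+5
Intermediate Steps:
F(Q) = 14 (F(Q) = 5 + 9 = 14)
B(a) = sqrt(99 + 2*a) (B(a) = sqrt(a + (a + 99)) = sqrt(a + (99 + a)) = sqrt(99 + 2*a))
B(F(25)) + 252225 = sqrt(99 + 2*14) + 252225 = sqrt(99 + 28) + 252225 = sqrt(127) + 252225 = 252225 + sqrt(127)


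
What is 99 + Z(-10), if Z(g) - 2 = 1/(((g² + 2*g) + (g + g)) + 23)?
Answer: 8384/83 ≈ 101.01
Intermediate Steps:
Z(g) = 2 + 1/(23 + g² + 4*g) (Z(g) = 2 + 1/(((g² + 2*g) + (g + g)) + 23) = 2 + 1/(((g² + 2*g) + 2*g) + 23) = 2 + 1/((g² + 4*g) + 23) = 2 + 1/(23 + g² + 4*g))
99 + Z(-10) = 99 + (47 + 2*(-10)² + 8*(-10))/(23 + (-10)² + 4*(-10)) = 99 + (47 + 2*100 - 80)/(23 + 100 - 40) = 99 + (47 + 200 - 80)/83 = 99 + (1/83)*167 = 99 + 167/83 = 8384/83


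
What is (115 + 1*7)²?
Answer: 14884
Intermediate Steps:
(115 + 1*7)² = (115 + 7)² = 122² = 14884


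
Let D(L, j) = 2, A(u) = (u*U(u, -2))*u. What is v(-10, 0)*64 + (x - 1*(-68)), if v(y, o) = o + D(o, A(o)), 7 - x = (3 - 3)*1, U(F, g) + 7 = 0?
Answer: 203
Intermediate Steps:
U(F, g) = -7 (U(F, g) = -7 + 0 = -7)
A(u) = -7*u² (A(u) = (u*(-7))*u = (-7*u)*u = -7*u²)
x = 7 (x = 7 - (3 - 3) = 7 - 0 = 7 - 1*0 = 7 + 0 = 7)
v(y, o) = 2 + o (v(y, o) = o + 2 = 2 + o)
v(-10, 0)*64 + (x - 1*(-68)) = (2 + 0)*64 + (7 - 1*(-68)) = 2*64 + (7 + 68) = 128 + 75 = 203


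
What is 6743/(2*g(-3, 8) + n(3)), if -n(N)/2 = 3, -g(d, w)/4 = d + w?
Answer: -6743/46 ≈ -146.59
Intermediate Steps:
g(d, w) = -4*d - 4*w (g(d, w) = -4*(d + w) = -4*d - 4*w)
n(N) = -6 (n(N) = -2*3 = -6)
6743/(2*g(-3, 8) + n(3)) = 6743/(2*(-4*(-3) - 4*8) - 6) = 6743/(2*(12 - 32) - 6) = 6743/(2*(-20) - 6) = 6743/(-40 - 6) = 6743/(-46) = 6743*(-1/46) = -6743/46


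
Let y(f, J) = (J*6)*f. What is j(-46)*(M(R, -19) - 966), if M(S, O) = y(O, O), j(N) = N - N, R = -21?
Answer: 0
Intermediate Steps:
y(f, J) = 6*J*f (y(f, J) = (6*J)*f = 6*J*f)
j(N) = 0
M(S, O) = 6*O**2 (M(S, O) = 6*O*O = 6*O**2)
j(-46)*(M(R, -19) - 966) = 0*(6*(-19)**2 - 966) = 0*(6*361 - 966) = 0*(2166 - 966) = 0*1200 = 0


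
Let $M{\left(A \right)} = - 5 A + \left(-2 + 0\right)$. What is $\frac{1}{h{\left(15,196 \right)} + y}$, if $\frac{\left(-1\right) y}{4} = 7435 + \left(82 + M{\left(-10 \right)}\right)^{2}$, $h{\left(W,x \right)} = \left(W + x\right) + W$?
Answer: $- \frac{1}{97114} \approx -1.0297 \cdot 10^{-5}$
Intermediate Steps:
$M{\left(A \right)} = -2 - 5 A$ ($M{\left(A \right)} = - 5 A - 2 = -2 - 5 A$)
$h{\left(W,x \right)} = x + 2 W$
$y = -97340$ ($y = - 4 \left(7435 + \left(82 - -48\right)^{2}\right) = - 4 \left(7435 + \left(82 + \left(-2 + 50\right)\right)^{2}\right) = - 4 \left(7435 + \left(82 + 48\right)^{2}\right) = - 4 \left(7435 + 130^{2}\right) = - 4 \left(7435 + 16900\right) = \left(-4\right) 24335 = -97340$)
$\frac{1}{h{\left(15,196 \right)} + y} = \frac{1}{\left(196 + 2 \cdot 15\right) - 97340} = \frac{1}{\left(196 + 30\right) - 97340} = \frac{1}{226 - 97340} = \frac{1}{-97114} = - \frac{1}{97114}$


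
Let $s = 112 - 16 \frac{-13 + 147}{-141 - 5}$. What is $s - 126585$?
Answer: $- \frac{9231457}{73} \approx -1.2646 \cdot 10^{5}$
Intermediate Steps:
$s = \frac{9248}{73}$ ($s = 112 - 16 \frac{134}{-141 - 5} = 112 - 16 \frac{134}{-146} = 112 - 16 \cdot 134 \left(- \frac{1}{146}\right) = 112 - - \frac{1072}{73} = 112 + \frac{1072}{73} = \frac{9248}{73} \approx 126.68$)
$s - 126585 = \frac{9248}{73} - 126585 = - \frac{9231457}{73}$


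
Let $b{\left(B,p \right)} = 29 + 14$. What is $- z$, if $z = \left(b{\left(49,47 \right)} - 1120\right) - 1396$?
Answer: $2473$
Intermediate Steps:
$b{\left(B,p \right)} = 43$
$z = -2473$ ($z = \left(43 - 1120\right) - 1396 = -1077 - 1396 = -2473$)
$- z = \left(-1\right) \left(-2473\right) = 2473$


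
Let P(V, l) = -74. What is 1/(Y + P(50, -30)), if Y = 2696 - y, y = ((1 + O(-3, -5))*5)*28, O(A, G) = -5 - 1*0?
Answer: 1/3182 ≈ 0.00031427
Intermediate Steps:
O(A, G) = -5 (O(A, G) = -5 + 0 = -5)
y = -560 (y = ((1 - 5)*5)*28 = -4*5*28 = -20*28 = -560)
Y = 3256 (Y = 2696 - 1*(-560) = 2696 + 560 = 3256)
1/(Y + P(50, -30)) = 1/(3256 - 74) = 1/3182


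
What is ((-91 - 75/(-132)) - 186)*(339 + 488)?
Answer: -10058801/44 ≈ -2.2861e+5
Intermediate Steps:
((-91 - 75/(-132)) - 186)*(339 + 488) = ((-91 - 75*(-1)/132) - 186)*827 = ((-91 - 1*(-25/44)) - 186)*827 = ((-91 + 25/44) - 186)*827 = (-3979/44 - 186)*827 = -12163/44*827 = -10058801/44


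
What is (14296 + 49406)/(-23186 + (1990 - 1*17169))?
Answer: -63702/38365 ≈ -1.6604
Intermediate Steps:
(14296 + 49406)/(-23186 + (1990 - 1*17169)) = 63702/(-23186 + (1990 - 17169)) = 63702/(-23186 - 15179) = 63702/(-38365) = 63702*(-1/38365) = -63702/38365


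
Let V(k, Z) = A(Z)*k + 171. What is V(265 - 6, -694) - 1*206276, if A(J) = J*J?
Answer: 124537619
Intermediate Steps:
A(J) = J²
V(k, Z) = 171 + k*Z² (V(k, Z) = Z²*k + 171 = k*Z² + 171 = 171 + k*Z²)
V(265 - 6, -694) - 1*206276 = (171 + (265 - 6)*(-694)²) - 1*206276 = (171 + 259*481636) - 206276 = (171 + 124743724) - 206276 = 124743895 - 206276 = 124537619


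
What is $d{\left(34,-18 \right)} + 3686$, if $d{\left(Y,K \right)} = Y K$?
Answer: $3074$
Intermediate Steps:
$d{\left(Y,K \right)} = K Y$
$d{\left(34,-18 \right)} + 3686 = \left(-18\right) 34 + 3686 = -612 + 3686 = 3074$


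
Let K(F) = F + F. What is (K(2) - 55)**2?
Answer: 2601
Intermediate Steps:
K(F) = 2*F
(K(2) - 55)**2 = (2*2 - 55)**2 = (4 - 55)**2 = (-51)**2 = 2601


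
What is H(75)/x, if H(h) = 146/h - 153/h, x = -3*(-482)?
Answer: -7/108450 ≈ -6.4546e-5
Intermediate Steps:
x = 1446
H(h) = -7/h
H(75)/x = -7/75/1446 = -7*1/75*(1/1446) = -7/75*1/1446 = -7/108450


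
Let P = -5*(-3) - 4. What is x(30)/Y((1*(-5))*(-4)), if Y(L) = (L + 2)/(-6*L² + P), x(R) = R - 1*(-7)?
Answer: -88393/22 ≈ -4017.9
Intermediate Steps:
P = 11 (P = 15 - 4 = 11)
x(R) = 7 + R (x(R) = R + 7 = 7 + R)
Y(L) = (2 + L)/(11 - 6*L²) (Y(L) = (L + 2)/(-6*L² + 11) = (2 + L)/(11 - 6*L²))
x(30)/Y((1*(-5))*(-4)) = (7 + 30)/(((-2 - 1*(-5)*(-4))/(-11 + 6*((1*(-5))*(-4))²))) = 37/(((-2 - (-5)*(-4))/(-11 + 6*(-5*(-4))²))) = 37/(((-2 - 1*20)/(-11 + 6*20²))) = 37/(((-2 - 20)/(-11 + 6*400))) = 37/((-22/(-11 + 2400))) = 37/((-22/2389)) = 37/(((1/2389)*(-22))) = 37/(-22/2389) = 37*(-2389/22) = -88393/22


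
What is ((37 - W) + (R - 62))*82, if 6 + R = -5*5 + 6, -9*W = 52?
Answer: -32636/9 ≈ -3626.2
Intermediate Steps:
W = -52/9 (W = -⅑*52 = -52/9 ≈ -5.7778)
R = -25 (R = -6 + (-5*5 + 6) = -6 + (-25 + 6) = -6 - 19 = -25)
((37 - W) + (R - 62))*82 = ((37 - 1*(-52/9)) + (-25 - 62))*82 = ((37 + 52/9) - 87)*82 = (385/9 - 87)*82 = -398/9*82 = -32636/9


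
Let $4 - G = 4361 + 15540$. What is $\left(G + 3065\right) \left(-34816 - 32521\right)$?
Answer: $1133416384$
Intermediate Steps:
$G = -19897$ ($G = 4 - \left(4361 + 15540\right) = 4 - 19901 = -19897$)
$\left(G + 3065\right) \left(-34816 - 32521\right) = \left(-19897 + 3065\right) \left(-34816 - 32521\right) = \left(-16832\right) \left(-67337\right) = 1133416384$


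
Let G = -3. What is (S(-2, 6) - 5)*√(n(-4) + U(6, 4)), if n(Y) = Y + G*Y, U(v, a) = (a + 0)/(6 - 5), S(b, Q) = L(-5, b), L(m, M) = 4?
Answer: -2*√3 ≈ -3.4641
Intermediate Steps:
S(b, Q) = 4
U(v, a) = a (U(v, a) = a/1 = a*1 = a)
n(Y) = -2*Y (n(Y) = Y - 3*Y = -2*Y)
(S(-2, 6) - 5)*√(n(-4) + U(6, 4)) = (4 - 5)*√(-2*(-4) + 4) = -√(8 + 4) = -√12 = -2*√3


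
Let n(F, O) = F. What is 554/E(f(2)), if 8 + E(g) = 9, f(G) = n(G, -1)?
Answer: 554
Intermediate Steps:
f(G) = G
E(g) = 1 (E(g) = -8 + 9 = 1)
554/E(f(2)) = 554/1 = 554*1 = 554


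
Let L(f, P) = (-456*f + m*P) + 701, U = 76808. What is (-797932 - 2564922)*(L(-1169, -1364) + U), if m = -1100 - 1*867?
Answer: -11075764783094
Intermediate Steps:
m = -1967 (m = -1100 - 867 = -1967)
L(f, P) = 701 - 1967*P - 456*f (L(f, P) = (-456*f - 1967*P) + 701 = (-1967*P - 456*f) + 701 = 701 - 1967*P - 456*f)
(-797932 - 2564922)*(L(-1169, -1364) + U) = (-797932 - 2564922)*((701 - 1967*(-1364) - 456*(-1169)) + 76808) = -3362854*((701 + 2682988 + 533064) + 76808) = -3362854*(3216753 + 76808) = -3362854*3293561 = -11075764783094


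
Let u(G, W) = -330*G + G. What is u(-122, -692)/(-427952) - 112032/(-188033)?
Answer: 2885503565/5747792744 ≈ 0.50202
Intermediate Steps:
u(G, W) = -329*G
u(-122, -692)/(-427952) - 112032/(-188033) = -329*(-122)/(-427952) - 112032/(-188033) = 40138*(-1/427952) - 112032*(-1/188033) = -2867/30568 + 112032/188033 = 2885503565/5747792744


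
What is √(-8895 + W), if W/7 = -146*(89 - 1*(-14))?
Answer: I*√114161 ≈ 337.88*I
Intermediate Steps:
W = -105266 (W = 7*(-146*(89 - 1*(-14))) = 7*(-146*(89 + 14)) = 7*(-146*103) = 7*(-15038) = -105266)
√(-8895 + W) = √(-8895 - 105266) = √(-114161) = I*√114161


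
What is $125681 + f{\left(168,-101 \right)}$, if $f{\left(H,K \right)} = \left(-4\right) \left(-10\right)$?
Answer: $125721$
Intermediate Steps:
$f{\left(H,K \right)} = 40$
$125681 + f{\left(168,-101 \right)} = 125681 + 40 = 125721$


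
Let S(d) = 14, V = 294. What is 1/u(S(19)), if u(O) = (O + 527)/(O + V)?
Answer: 308/541 ≈ 0.56932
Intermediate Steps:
u(O) = (527 + O)/(294 + O) (u(O) = (O + 527)/(O + 294) = (527 + O)/(294 + O))
1/u(S(19)) = 1/((527 + 14)/(294 + 14)) = 1/(541/308) = 308/541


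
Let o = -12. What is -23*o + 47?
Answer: 323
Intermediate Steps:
-23*o + 47 = -23*(-12) + 47 = 276 + 47 = 323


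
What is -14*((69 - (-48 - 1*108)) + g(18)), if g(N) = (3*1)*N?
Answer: -3906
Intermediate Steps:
g(N) = 3*N
-14*((69 - (-48 - 1*108)) + g(18)) = -14*((69 - (-48 - 1*108)) + 3*18) = -14*((69 - (-48 - 108)) + 54) = -14*((69 - 1*(-156)) + 54) = -14*((69 + 156) + 54) = -14*(225 + 54) = -14*279 = -3906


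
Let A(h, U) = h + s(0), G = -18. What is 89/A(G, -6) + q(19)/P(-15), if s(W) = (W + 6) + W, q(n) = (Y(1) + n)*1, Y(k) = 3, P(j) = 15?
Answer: -119/20 ≈ -5.9500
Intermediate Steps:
q(n) = 3 + n (q(n) = (3 + n)*1 = 3 + n)
s(W) = 6 + 2*W (s(W) = (6 + W) + W = 6 + 2*W)
A(h, U) = 6 + h (A(h, U) = h + (6 + 2*0) = h + (6 + 0) = h + 6 = 6 + h)
89/A(G, -6) + q(19)/P(-15) = 89/(6 - 18) + (3 + 19)/15 = 89/(-12) + 22*(1/15) = 89*(-1/12) + 22/15 = -89/12 + 22/15 = -119/20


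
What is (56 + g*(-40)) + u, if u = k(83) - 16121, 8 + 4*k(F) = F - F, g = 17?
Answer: -16747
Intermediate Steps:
k(F) = -2 (k(F) = -2 + (F - F)/4 = -2 + (1/4)*0 = -2 + 0 = -2)
u = -16123 (u = -2 - 16121 = -16123)
(56 + g*(-40)) + u = (56 + 17*(-40)) - 16123 = (56 - 680) - 16123 = -624 - 16123 = -16747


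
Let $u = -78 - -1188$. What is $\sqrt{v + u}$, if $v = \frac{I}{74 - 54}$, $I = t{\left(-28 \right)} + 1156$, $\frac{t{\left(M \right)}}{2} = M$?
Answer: $\sqrt{1165} \approx 34.132$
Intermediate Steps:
$t{\left(M \right)} = 2 M$
$I = 1100$ ($I = 2 \left(-28\right) + 1156 = -56 + 1156 = 1100$)
$u = 1110$ ($u = -78 + 1188 = 1110$)
$v = 55$ ($v = \frac{1100}{74 - 54} = \frac{1100}{20} = 1100 \cdot \frac{1}{20} = 55$)
$\sqrt{v + u} = \sqrt{55 + 1110} = \sqrt{1165}$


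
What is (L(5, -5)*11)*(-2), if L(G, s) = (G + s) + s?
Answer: 110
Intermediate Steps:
L(G, s) = G + 2*s
(L(5, -5)*11)*(-2) = ((5 + 2*(-5))*11)*(-2) = ((5 - 10)*11)*(-2) = -5*11*(-2) = -55*(-2) = 110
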